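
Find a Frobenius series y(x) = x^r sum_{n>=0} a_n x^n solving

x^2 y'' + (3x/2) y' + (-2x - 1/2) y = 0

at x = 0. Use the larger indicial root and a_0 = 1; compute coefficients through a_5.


Write in Frobenius form y'' + (p(x)/x) y' + (q(x)/x^2) y = 0:
  p(x) = 3/2,  q(x) = -2x - 1/2.
Indicial equation: r(r-1) + (3/2) r + (-1/2) = 0 -> roots r_1 = 1/2, r_2 = -1.
Take r = r_1 = 1/2. Let y(x) = x^r sum_{n>=0} a_n x^n with a_0 = 1.
Substitute y = x^r sum a_n x^n and match x^{r+n}. The recurrence is
  D(n) a_n - 2 a_{n-1} = 0,  where D(n) = (r+n)(r+n-1) + (3/2)(r+n) + (-1/2).
  a_n = 2 / D(n) * a_{n-1}.
Since the indicial polynomial factors as (r - r_1)(r - r_2), D(n) = (r_1 + n - r_1)(r_1 + n - r_2) = n(n + 3/2).
Evaluating step by step (a_0 = 1):
  n = 1: D(1) = 1(1 + 3/2) = 5/2; numerator = 2(1) = 2; a_1 = (2)/(5/2) = 4/5
  n = 2: D(2) = 2(2 + 3/2) = 7; numerator = 2(4/5) = 8/5; a_2 = (8/5)/(7) = 8/35
  n = 3: D(3) = 3(3 + 3/2) = 27/2; numerator = 2(8/35) = 16/35; a_3 = (16/35)/(27/2) = 32/945
  n = 4: D(4) = 4(4 + 3/2) = 22; numerator = 2(32/945) = 64/945; a_4 = (64/945)/(22) = 32/10395
  n = 5: D(5) = 5(5 + 3/2) = 65/2; numerator = 2(32/10395) = 64/10395; a_5 = (64/10395)/(65/2) = 128/675675

r = 1/2; a_0 = 1; a_1 = 4/5; a_2 = 8/35; a_3 = 32/945; a_4 = 32/10395; a_5 = 128/675675


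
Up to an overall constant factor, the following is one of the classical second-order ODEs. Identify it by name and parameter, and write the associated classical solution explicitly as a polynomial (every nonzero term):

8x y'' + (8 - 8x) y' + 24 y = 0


All three coefficients share the factor 8; dividing through by 8 gives  x y'' + (1 - x) y' + 3 y = 0.
This matches the Laguerre equation x y'' + (1 - x) y' + n y = 0 with n = 3; the polynomial solution is L_3(x).
With y = sum_k a_k x^k, matching x^k gives (k+1)k a_{k+1} + (k+1) a_{k+1} - k a_k + n a_k = 0, i.e. (k+1)^2 a_{k+1} = (k - n) a_k = (k - 3) a_k. The right side vanishes at k = 3, so the series terminates at degree 3.
Standard normalization L_n(0) = 1 gives a_0 = 1. Work upward with a_{k+1} = (k - 3) a_k / (k+1)^2:
  a_1 = (0 - 3)(1) / 1^2 = -3/1 = -3
  a_2 = (1 - 3)(-3) / 2^2 = 6/4 = 3/2
  a_3 = (2 - 3)(3/2) / 3^2 = (-3/2)/9 = -1/6
Hence L_3(x) = -x^3/6 + 3 x^2/2 - 3 x + 1.

L_3(x); series = -x^3/6 + 3 x^2/2 - 3 x + 1


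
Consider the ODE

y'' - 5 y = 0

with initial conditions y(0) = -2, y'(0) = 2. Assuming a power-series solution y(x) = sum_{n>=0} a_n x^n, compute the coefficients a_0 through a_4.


Ansatz: y(x) = sum_{n>=0} a_n x^n, so y'(x) = sum_{n>=1} n a_n x^(n-1) and y''(x) = sum_{n>=2} n(n-1) a_n x^(n-2).
Substitute into P(x) y'' + Q(x) y' + R(x) y = 0 with P(x) = 1, Q(x) = 0, R(x) = -5, and match powers of x.
Initial conditions: a_0 = -2, a_1 = 2.
Setting the coefficient of each power of x to zero and solving order by order (substituting the coefficients already found):
  x^0: 2 a_2 - 5 a_0 = 0  ->  2 a_2 = 5 a_0 = -10  ->  a_2 = -5
  x^1: 6 a_3 - 5 a_1 = 0  ->  6 a_3 = 5 a_1 = 10  ->  a_3 = 5/3
  x^2: 12 a_4 - 5 a_2 = 0  ->  12 a_4 = 5 a_2 = -25  ->  a_4 = -25/12
Truncated series: y(x) = -2 + 2 x - 5 x^2 + (5/3) x^3 - (25/12) x^4 + O(x^5).

a_0 = -2; a_1 = 2; a_2 = -5; a_3 = 5/3; a_4 = -25/12


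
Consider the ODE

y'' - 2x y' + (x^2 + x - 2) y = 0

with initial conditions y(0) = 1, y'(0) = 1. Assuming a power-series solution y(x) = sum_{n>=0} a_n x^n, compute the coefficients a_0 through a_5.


Ansatz: y(x) = sum_{n>=0} a_n x^n, so y'(x) = sum_{n>=1} n a_n x^(n-1) and y''(x) = sum_{n>=2} n(n-1) a_n x^(n-2).
Substitute into P(x) y'' + Q(x) y' + R(x) y = 0 with P(x) = 1, Q(x) = -2x, R(x) = x^2 + x - 2, and match powers of x.
Initial conditions: a_0 = 1, a_1 = 1.
Setting the coefficient of each power of x to zero and solving order by order (substituting the coefficients already found):
  x^0: 2 a_2 - 2 a_0 = 0  ->  2 a_2 = 2 a_0 = 2  ->  a_2 = 1
  x^1: 6 a_3 - 4 a_1 + a_0 = 0  ->  6 a_3 = 4 a_1 - a_0 = 3  ->  a_3 = 1/2
  x^2: 12 a_4 - 6 a_2 + a_1 + a_0 = 0  ->  12 a_4 = 6 a_2 - a_1 - a_0 = 4  ->  a_4 = 1/3
  x^3: 20 a_5 - 8 a_3 + a_2 + a_1 = 0  ->  20 a_5 = 8 a_3 - a_2 - a_1 = 2  ->  a_5 = 1/10
Truncated series: y(x) = 1 + x + x^2 + (1/2) x^3 + (1/3) x^4 + (1/10) x^5 + O(x^6).

a_0 = 1; a_1 = 1; a_2 = 1; a_3 = 1/2; a_4 = 1/3; a_5 = 1/10


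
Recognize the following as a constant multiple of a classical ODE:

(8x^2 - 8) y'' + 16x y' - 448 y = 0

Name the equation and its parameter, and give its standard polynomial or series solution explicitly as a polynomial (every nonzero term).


All three coefficients share the factor -8; dividing through by -8 gives  (1 - x^2) y'' - 2x y' + 56 y = 0.
This matches the Legendre equation (1 - x^2) y'' - 2x y' + n(n+1) y = 0 (note the -2x y' term) with n(n+1) = 56, so n = 7; the polynomial solution is P_7(x).
With y = sum_k a_k x^k, matching x^k gives (k+2)(k+1) a_{k+2} = [k(k+1) - n(n+1)] a_k = (k - 7)(k + 8) a_k. The right side vanishes at k = 7, so the series with the parity of 7 terminates at degree 7.
Standard normalization (P_n(1) = 1): leading coefficient (2n)!/(2^n (n!)^2) = 87178291200/(128*25401600) = 429/16, so a_7 = 429/16. Work downward with a_k = (k+1)(k+2) a_{k+2} / ((k - 7)(k + 8)):
  a_5 = (6)(7)(429/16) / ((5 - 7)(5 + 8)) = (9009/8)/(-26) = -693/16
  a_3 = (4)(5)(-693/16) / ((3 - 7)(3 + 8)) = (-3465/4)/(-44) = 315/16
  a_1 = (2)(3)(315/16) / ((1 - 7)(1 + 8)) = (945/8)/(-54) = -35/16
Hence P_7(x) = 429 x^7/16 - 693 x^5/16 + 315 x^3/16 - 35 x/16.

P_7(x); series = 429 x^7/16 - 693 x^5/16 + 315 x^3/16 - 35 x/16


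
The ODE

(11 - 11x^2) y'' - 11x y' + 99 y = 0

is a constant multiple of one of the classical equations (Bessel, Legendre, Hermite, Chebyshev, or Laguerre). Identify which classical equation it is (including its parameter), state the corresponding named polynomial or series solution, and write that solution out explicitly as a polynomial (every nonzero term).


All three coefficients share the factor 11; dividing through by 11 gives  (1 - x^2) y'' - x y' + 9 y = 0.
This matches the Chebyshev equation (1 - x^2) y'' - x y' + n^2 y = 0 (note the -x y' term, not -2x y') with n^2 = 9, so n = 3; the polynomial solution is T_3(x).
With y = sum_k a_k x^k, matching x^k gives (k+2)(k+1) a_{k+2} = (k^2 - n^2) a_k = (k - 3)(k + 3) a_k. The right side vanishes at k = 3, so the series with the parity of 3 terminates at degree 3.
Standard normalization: leading coefficient of T_n is 2^(n-1), so a_3 = 2^2 = 4. Work downward with a_k = (k+1)(k+2) a_{k+2} / ((k - 3)(k + 3)):
  a_1 = (2)(3)(4) / ((1 - 3)(1 + 3)) = 24/(-8) = -3
Hence T_3(x) = 4 x^3 - 3 x.

T_3(x); series = 4 x^3 - 3 x


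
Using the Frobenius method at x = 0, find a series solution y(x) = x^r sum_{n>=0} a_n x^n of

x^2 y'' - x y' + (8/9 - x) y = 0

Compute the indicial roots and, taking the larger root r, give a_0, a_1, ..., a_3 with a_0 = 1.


Write in Frobenius form y'' + (p(x)/x) y' + (q(x)/x^2) y = 0:
  p(x) = -1,  q(x) = 8/9 - x.
Indicial equation: r(r-1) + (-1) r + (8/9) = 0 -> roots r_1 = 4/3, r_2 = 2/3.
Take r = r_1 = 4/3. Let y(x) = x^r sum_{n>=0} a_n x^n with a_0 = 1.
Substitute y = x^r sum a_n x^n and match x^{r+n}. The recurrence is
  D(n) a_n - 1 a_{n-1} = 0,  where D(n) = (r+n)(r+n-1) + (-1)(r+n) + (8/9).
  a_n = 1 / D(n) * a_{n-1}.
Since the indicial polynomial factors as (r - r_1)(r - r_2), D(n) = (r_1 + n - r_1)(r_1 + n - r_2) = n(n + 2/3).
Evaluating step by step (a_0 = 1):
  n = 1: D(1) = 1(1 + 2/3) = 5/3; numerator = 1(1) = 1; a_1 = (1)/(5/3) = 3/5
  n = 2: D(2) = 2(2 + 2/3) = 16/3; numerator = 1(3/5) = 3/5; a_2 = (3/5)/(16/3) = 9/80
  n = 3: D(3) = 3(3 + 2/3) = 11; numerator = 1(9/80) = 9/80; a_3 = (9/80)/(11) = 9/880

r = 4/3; a_0 = 1; a_1 = 3/5; a_2 = 9/80; a_3 = 9/880


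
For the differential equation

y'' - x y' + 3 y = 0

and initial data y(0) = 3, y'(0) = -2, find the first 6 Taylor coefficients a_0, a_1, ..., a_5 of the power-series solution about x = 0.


Ansatz: y(x) = sum_{n>=0} a_n x^n, so y'(x) = sum_{n>=1} n a_n x^(n-1) and y''(x) = sum_{n>=2} n(n-1) a_n x^(n-2).
Substitute into P(x) y'' + Q(x) y' + R(x) y = 0 with P(x) = 1, Q(x) = -x, R(x) = 3, and match powers of x.
Initial conditions: a_0 = 3, a_1 = -2.
Setting the coefficient of each power of x to zero and solving order by order (substituting the coefficients already found):
  x^0: 2 a_2 + 3 a_0 = 0  ->  2 a_2 = -3 a_0 = -9  ->  a_2 = -9/2
  x^1: 6 a_3 + 2 a_1 = 0  ->  6 a_3 = -2 a_1 = 4  ->  a_3 = 2/3
  x^2: 12 a_4 + a_2 = 0  ->  12 a_4 = -a_2 = 9/2  ->  a_4 = 3/8
  x^3: 20 a_5 = 0  ->  a_5 = 0
Truncated series: y(x) = 3 - 2 x - (9/2) x^2 + (2/3) x^3 + (3/8) x^4 + O(x^6).

a_0 = 3; a_1 = -2; a_2 = -9/2; a_3 = 2/3; a_4 = 3/8; a_5 = 0


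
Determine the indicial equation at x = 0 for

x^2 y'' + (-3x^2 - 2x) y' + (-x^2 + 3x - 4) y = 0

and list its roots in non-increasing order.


Divide by x^2 to reach normal form y'' + P_1(x) y' + P_2(x) y = 0 with P_1(x) = -3 - 2/x and P_2(x) = -1 + 3/x - 4/x^2.
x = 0 is a singular point because the y'-coefficient -3 - 2/x has a pole at x = 0 and the y-coefficient -1 + 3/x - 4/x^2 has a pole at x = 0.
It is a regular singular point because x P_1(x) = p(x) = -3x - 2 and x^2 P_2(x) = q(x) = -x^2 + 3x - 4 are polynomials, hence analytic at x = 0.
p(0) = -2,  q(0) = -4.
Indicial equation: r(r-1) + p(0) r + q(0) = 0, i.e. r^2 + (p(0) - 1) r + q(0) = 0, i.e. r^2 - 3 r - 4 = 0.
Discriminant: (-3)^2 - 4(-4) = 25, so r = (3 ± 5)/2.
Solving: r_1 = 4, r_2 = -1.

indicial: r^2 - 3 r - 4 = 0; roots r_1 = 4, r_2 = -1


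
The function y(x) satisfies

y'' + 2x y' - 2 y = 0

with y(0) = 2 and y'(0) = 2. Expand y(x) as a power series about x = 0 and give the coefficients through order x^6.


Ansatz: y(x) = sum_{n>=0} a_n x^n, so y'(x) = sum_{n>=1} n a_n x^(n-1) and y''(x) = sum_{n>=2} n(n-1) a_n x^(n-2).
Substitute into P(x) y'' + Q(x) y' + R(x) y = 0 with P(x) = 1, Q(x) = 2x, R(x) = -2, and match powers of x.
Initial conditions: a_0 = 2, a_1 = 2.
Setting the coefficient of each power of x to zero and solving order by order (substituting the coefficients already found):
  x^0: 2 a_2 - 2 a_0 = 0  ->  2 a_2 = 2 a_0 = 4  ->  a_2 = 2
  x^1: 6 a_3 = 0  ->  a_3 = 0
  x^2: 12 a_4 + 2 a_2 = 0  ->  12 a_4 = -2 a_2 = -4  ->  a_4 = -1/3
  x^3: 20 a_5 + 4 a_3 = 0  ->  20 a_5 = -4 a_3 = 0  ->  a_5 = 0
  x^4: 30 a_6 + 6 a_4 = 0  ->  30 a_6 = -6 a_4 = 2  ->  a_6 = 1/15
Truncated series: y(x) = 2 + 2 x + 2 x^2 - (1/3) x^4 + (1/15) x^6 + O(x^7).

a_0 = 2; a_1 = 2; a_2 = 2; a_3 = 0; a_4 = -1/3; a_5 = 0; a_6 = 1/15


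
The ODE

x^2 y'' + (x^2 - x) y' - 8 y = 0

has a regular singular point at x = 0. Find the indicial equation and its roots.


Divide by x^2 to reach normal form y'' + P_1(x) y' + P_2(x) y = 0 with P_1(x) = 1 - 1/x and P_2(x) = -8/x^2.
x = 0 is a singular point because the y'-coefficient 1 - 1/x has a pole at x = 0 and the y-coefficient -8/x^2 has a pole at x = 0.
It is a regular singular point because x P_1(x) = p(x) = x - 1 and x^2 P_2(x) = q(x) = -8 are polynomials, hence analytic at x = 0.
p(0) = -1,  q(0) = -8.
Indicial equation: r(r-1) + p(0) r + q(0) = 0, i.e. r^2 + (p(0) - 1) r + q(0) = 0, i.e. r^2 - 2 r - 8 = 0.
Discriminant: (-2)^2 - 4(-8) = 36, so r = (2 ± 6)/2.
Solving: r_1 = 4, r_2 = -2.

indicial: r^2 - 2 r - 8 = 0; roots r_1 = 4, r_2 = -2


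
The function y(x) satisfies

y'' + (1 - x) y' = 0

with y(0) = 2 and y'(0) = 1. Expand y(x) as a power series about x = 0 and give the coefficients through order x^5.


Ansatz: y(x) = sum_{n>=0} a_n x^n, so y'(x) = sum_{n>=1} n a_n x^(n-1) and y''(x) = sum_{n>=2} n(n-1) a_n x^(n-2).
Substitute into P(x) y'' + Q(x) y' + R(x) y = 0 with P(x) = 1, Q(x) = 1 - x, R(x) = 0, and match powers of x.
Initial conditions: a_0 = 2, a_1 = 1.
Setting the coefficient of each power of x to zero and solving order by order (substituting the coefficients already found):
  x^0: 2 a_2 + a_1 = 0  ->  2 a_2 = -a_1 = -1  ->  a_2 = -1/2
  x^1: 6 a_3 + 2 a_2 - a_1 = 0  ->  6 a_3 = -2 a_2 + a_1 = 2  ->  a_3 = 1/3
  x^2: 12 a_4 + 3 a_3 - 2 a_2 = 0  ->  12 a_4 = -3 a_3 + 2 a_2 = -2  ->  a_4 = -1/6
  x^3: 20 a_5 + 4 a_4 - 3 a_3 = 0  ->  20 a_5 = -4 a_4 + 3 a_3 = 5/3  ->  a_5 = 1/12
Truncated series: y(x) = 2 + x - (1/2) x^2 + (1/3) x^3 - (1/6) x^4 + (1/12) x^5 + O(x^6).

a_0 = 2; a_1 = 1; a_2 = -1/2; a_3 = 1/3; a_4 = -1/6; a_5 = 1/12


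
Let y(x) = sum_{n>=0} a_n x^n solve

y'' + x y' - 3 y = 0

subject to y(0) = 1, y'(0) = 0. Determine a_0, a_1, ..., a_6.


Ansatz: y(x) = sum_{n>=0} a_n x^n, so y'(x) = sum_{n>=1} n a_n x^(n-1) and y''(x) = sum_{n>=2} n(n-1) a_n x^(n-2).
Substitute into P(x) y'' + Q(x) y' + R(x) y = 0 with P(x) = 1, Q(x) = x, R(x) = -3, and match powers of x.
Initial conditions: a_0 = 1, a_1 = 0.
Setting the coefficient of each power of x to zero and solving order by order (substituting the coefficients already found):
  x^0: 2 a_2 - 3 a_0 = 0  ->  2 a_2 = 3 a_0 = 3  ->  a_2 = 3/2
  x^1: 6 a_3 - 2 a_1 = 0  ->  6 a_3 = 2 a_1 = 0  ->  a_3 = 0
  x^2: 12 a_4 - a_2 = 0  ->  12 a_4 = a_2 = 3/2  ->  a_4 = 1/8
  x^3: 20 a_5 = 0  ->  a_5 = 0
  x^4: 30 a_6 + a_4 = 0  ->  30 a_6 = -a_4 = -1/8  ->  a_6 = -1/240
Truncated series: y(x) = 1 + (3/2) x^2 + (1/8) x^4 - (1/240) x^6 + O(x^7).

a_0 = 1; a_1 = 0; a_2 = 3/2; a_3 = 0; a_4 = 1/8; a_5 = 0; a_6 = -1/240


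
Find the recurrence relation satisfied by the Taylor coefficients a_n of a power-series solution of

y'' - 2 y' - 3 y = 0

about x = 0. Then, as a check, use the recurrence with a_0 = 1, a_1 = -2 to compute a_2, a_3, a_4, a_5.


Substitute y = sum_n a_n x^n.
y''(x) has coefficient (n+2)(n+1) a_{n+2} at x^n;
-2 y'(x) has coefficient -2 (n+1) a_{n+1} at x^n;
-3 y(x) has coefficient -3 a_n at x^n.
Matching x^n: (n+2)(n+1) a_{n+2} - 2 (n+1) a_{n+1} - 3 a_n = 0.
Thus a_{n+2} = [2 (n+1) a_{n+1} + 3 a_n] / ((n+1)(n+2)).

Check with a_0 = 1, a_1 = -2 (apply the recurrence for n = 0, 1, 2, 3): a_0 = 1, a_1 = -2, a_2 = -1/2, a_3 = -4/3, a_4 = -19/24, a_5 = -31/60.

a_(n+2) = [2 (n+1) a_(n+1) + 3 a_n] / ((n+1)(n+2)); check: a_0 = 1, a_1 = -2, a_2 = -1/2, a_3 = -4/3, a_4 = -19/24, a_5 = -31/60


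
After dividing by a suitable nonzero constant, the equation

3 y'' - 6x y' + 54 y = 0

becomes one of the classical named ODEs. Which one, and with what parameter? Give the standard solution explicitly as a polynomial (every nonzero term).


All three coefficients share the factor 3; dividing through by 3 gives  y'' - 2x y' + 18 y = 0.
This matches the Hermite equation y'' - 2x y' + 2n y = 0 with 2n = 18, so n = 9; the polynomial solution is H_9(x).
With y = sum_k a_k x^k, matching x^k gives (k+2)(k+1) a_{k+2} = 2(k - n) a_k = 2(k - 9) a_k. The right side vanishes at k = 9, so the series with the parity of 9 terminates at degree 9.
Standard normalization: leading coefficient of H_n is 2^n, so a_9 = 2^9 = 512. Work downward with a_k = (k+1)(k+2) a_{k+2} / (2(k - n)):
  a_7 = (8)(9)(512) / (2(7 - 9)) = 36864/(-4) = -9216
  a_5 = (6)(7)(-9216) / (2(5 - 9)) = -387072/(-8) = 48384
  a_3 = (4)(5)(48384) / (2(3 - 9)) = 967680/(-12) = -80640
  a_1 = (2)(3)(-80640) / (2(1 - 9)) = -483840/(-16) = 30240
Hence H_9(x) = 512 x^9 - 9216 x^7 + 48384 x^5 - 80640 x^3 + 30240 x.

H_9(x); series = 512 x^9 - 9216 x^7 + 48384 x^5 - 80640 x^3 + 30240 x


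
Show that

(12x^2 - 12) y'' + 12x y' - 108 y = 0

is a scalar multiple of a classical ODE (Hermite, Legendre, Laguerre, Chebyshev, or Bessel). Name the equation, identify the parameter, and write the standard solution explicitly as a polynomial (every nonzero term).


All three coefficients share the factor -12; dividing through by -12 gives  (1 - x^2) y'' - x y' + 9 y = 0.
This matches the Chebyshev equation (1 - x^2) y'' - x y' + n^2 y = 0 (note the -x y' term, not -2x y') with n^2 = 9, so n = 3; the polynomial solution is T_3(x).
With y = sum_k a_k x^k, matching x^k gives (k+2)(k+1) a_{k+2} = (k^2 - n^2) a_k = (k - 3)(k + 3) a_k. The right side vanishes at k = 3, so the series with the parity of 3 terminates at degree 3.
Standard normalization: leading coefficient of T_n is 2^(n-1), so a_3 = 2^2 = 4. Work downward with a_k = (k+1)(k+2) a_{k+2} / ((k - 3)(k + 3)):
  a_1 = (2)(3)(4) / ((1 - 3)(1 + 3)) = 24/(-8) = -3
Hence T_3(x) = 4 x^3 - 3 x.

T_3(x); series = 4 x^3 - 3 x


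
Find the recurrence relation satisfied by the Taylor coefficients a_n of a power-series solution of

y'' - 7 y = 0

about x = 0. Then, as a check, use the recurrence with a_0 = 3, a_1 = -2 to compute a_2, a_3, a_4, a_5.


Substitute y = sum_n a_n x^n into y'' + (const) y = 0.
y''(x) = sum_{n>=0} (n+2)(n+1) a_{n+2} x^n.
The ODE becomes sum_n [(n+2)(n+1) a_{n+2} - 7 a_n] x^n = 0.
Setting each coefficient to zero gives the recurrence:
  (n+2)(n+1) a_{n+2} - 7 a_n = 0,
  a_{n+2} = 7 / ((n+1)(n+2)) a_n.

Check with a_0 = 3, a_1 = -2 (apply the recurrence for n = 0, 1, 2, 3): a_0 = 3, a_1 = -2, a_2 = 21/2, a_3 = -7/3, a_4 = 49/8, a_5 = -49/60.

a_{n+2} = 7/((n+1)(n+2)) * a_n; check: a_0 = 3, a_1 = -2, a_2 = 21/2, a_3 = -7/3, a_4 = 49/8, a_5 = -49/60


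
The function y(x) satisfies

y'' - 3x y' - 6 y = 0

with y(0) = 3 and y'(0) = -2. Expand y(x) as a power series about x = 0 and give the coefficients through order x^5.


Ansatz: y(x) = sum_{n>=0} a_n x^n, so y'(x) = sum_{n>=1} n a_n x^(n-1) and y''(x) = sum_{n>=2} n(n-1) a_n x^(n-2).
Substitute into P(x) y'' + Q(x) y' + R(x) y = 0 with P(x) = 1, Q(x) = -3x, R(x) = -6, and match powers of x.
Initial conditions: a_0 = 3, a_1 = -2.
Setting the coefficient of each power of x to zero and solving order by order (substituting the coefficients already found):
  x^0: 2 a_2 - 6 a_0 = 0  ->  2 a_2 = 6 a_0 = 18  ->  a_2 = 9
  x^1: 6 a_3 - 9 a_1 = 0  ->  6 a_3 = 9 a_1 = -18  ->  a_3 = -3
  x^2: 12 a_4 - 12 a_2 = 0  ->  12 a_4 = 12 a_2 = 108  ->  a_4 = 9
  x^3: 20 a_5 - 15 a_3 = 0  ->  20 a_5 = 15 a_3 = -45  ->  a_5 = -9/4
Truncated series: y(x) = 3 - 2 x + 9 x^2 - 3 x^3 + 9 x^4 - (9/4) x^5 + O(x^6).

a_0 = 3; a_1 = -2; a_2 = 9; a_3 = -3; a_4 = 9; a_5 = -9/4


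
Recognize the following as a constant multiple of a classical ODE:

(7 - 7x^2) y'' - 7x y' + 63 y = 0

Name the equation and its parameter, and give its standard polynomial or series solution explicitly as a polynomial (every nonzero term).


All three coefficients share the factor 7; dividing through by 7 gives  (1 - x^2) y'' - x y' + 9 y = 0.
This matches the Chebyshev equation (1 - x^2) y'' - x y' + n^2 y = 0 (note the -x y' term, not -2x y') with n^2 = 9, so n = 3; the polynomial solution is T_3(x).
With y = sum_k a_k x^k, matching x^k gives (k+2)(k+1) a_{k+2} = (k^2 - n^2) a_k = (k - 3)(k + 3) a_k. The right side vanishes at k = 3, so the series with the parity of 3 terminates at degree 3.
Standard normalization: leading coefficient of T_n is 2^(n-1), so a_3 = 2^2 = 4. Work downward with a_k = (k+1)(k+2) a_{k+2} / ((k - 3)(k + 3)):
  a_1 = (2)(3)(4) / ((1 - 3)(1 + 3)) = 24/(-8) = -3
Hence T_3(x) = 4 x^3 - 3 x.

T_3(x); series = 4 x^3 - 3 x


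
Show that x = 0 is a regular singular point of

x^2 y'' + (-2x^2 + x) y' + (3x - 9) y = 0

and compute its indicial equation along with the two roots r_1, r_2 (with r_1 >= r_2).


Divide by x^2 to reach normal form y'' + P_1(x) y' + P_2(x) y = 0 with P_1(x) = -2 + 1/x and P_2(x) = 3/x - 9/x^2.
x = 0 is a singular point because the y'-coefficient -2 + 1/x has a pole at x = 0 and the y-coefficient 3/x - 9/x^2 has a pole at x = 0.
It is a regular singular point because x P_1(x) = p(x) = 1 - 2x and x^2 P_2(x) = q(x) = 3x - 9 are polynomials, hence analytic at x = 0.
p(0) = 1,  q(0) = -9.
Indicial equation: r(r-1) + p(0) r + q(0) = 0, i.e. r^2 + (p(0) - 1) r + q(0) = 0, i.e. r^2 - 9 = 0.
Discriminant: (0)^2 - 4(-9) = 36, so r = (0 ± 6)/2.
Solving: r_1 = 3, r_2 = -3.

indicial: r^2 - 9 = 0; roots r_1 = 3, r_2 = -3


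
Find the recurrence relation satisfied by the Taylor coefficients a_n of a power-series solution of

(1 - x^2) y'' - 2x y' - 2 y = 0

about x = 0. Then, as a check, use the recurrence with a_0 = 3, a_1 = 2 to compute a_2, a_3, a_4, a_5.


Substitute y = sum_n a_n x^n.
(1 - 1 x^2) y'' contributes (n+2)(n+1) a_{n+2} - n(n-1) a_n at x^n.
-2 x y'(x) contributes -2 n a_n at x^n.
-2 y(x) contributes -2 a_n at x^n.
Matching x^n: (n+2)(n+1) a_{n+2} + (-n(n-1) - 2 n - 2) a_n = 0.
Thus a_{n+2} = (n(n-1) + 2 n + 2) / ((n+1)(n+2)) * a_n.

Check with a_0 = 3, a_1 = 2 (apply the recurrence for n = 0, 1, 2, 3): a_0 = 3, a_1 = 2, a_2 = 3, a_3 = 4/3, a_4 = 2, a_5 = 14/15.

a_(n+2) = (n(n-1) + 2 n + 2) / ((n+1)(n+2)) * a_n; check: a_0 = 3, a_1 = 2, a_2 = 3, a_3 = 4/3, a_4 = 2, a_5 = 14/15


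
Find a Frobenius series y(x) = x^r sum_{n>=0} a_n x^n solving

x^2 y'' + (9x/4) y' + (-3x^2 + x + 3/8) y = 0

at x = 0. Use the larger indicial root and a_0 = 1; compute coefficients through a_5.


Write in Frobenius form y'' + (p(x)/x) y' + (q(x)/x^2) y = 0:
  p(x) = 9/4,  q(x) = -3x^2 + x + 3/8.
Indicial equation: r(r-1) + (9/4) r + (3/8) = 0 -> roots r_1 = -1/2, r_2 = -3/4.
Take r = r_1 = -1/2. Let y(x) = x^r sum_{n>=0} a_n x^n with a_0 = 1.
Substitute y = x^r sum a_n x^n and match x^{r+n}. The recurrence is
  D(n) a_n + 1 a_{n-1} - 3 a_{n-2} = 0,  where D(n) = (r+n)(r+n-1) + (9/4)(r+n) + (3/8).
  a_n = [-1 a_{n-1} + 3 a_{n-2}] / D(n).
Since the indicial polynomial factors as (r - r_1)(r - r_2), D(n) = (r_1 + n - r_1)(r_1 + n - r_2) = n(n + 1/4).
Evaluating step by step (a_0 = 1):
  n = 1: D(1) = 1(1 + 1/4) = 5/4; numerator = -1(1) = -1; a_1 = (-1)/(5/4) = -4/5
  n = 2: D(2) = 2(2 + 1/4) = 9/2; numerator = -1(-4/5) + 3(1) = 19/5; a_2 = (19/5)/(9/2) = 38/45
  n = 3: D(3) = 3(3 + 1/4) = 39/4; numerator = -1(38/45) + 3(-4/5) = -146/45; a_3 = (-146/45)/(39/4) = -584/1755
  n = 4: D(4) = 4(4 + 1/4) = 17; numerator = -1(-584/1755) + 3(38/45) = 1006/351; a_4 = (1006/351)/(17) = 1006/5967
  n = 5: D(5) = 5(5 + 1/4) = 105/4; numerator = -1(1006/5967) + 3(-584/1755) = -2678/2295; a_5 = (-2678/2295)/(105/4) = -10712/240975

r = -1/2; a_0 = 1; a_1 = -4/5; a_2 = 38/45; a_3 = -584/1755; a_4 = 1006/5967; a_5 = -10712/240975


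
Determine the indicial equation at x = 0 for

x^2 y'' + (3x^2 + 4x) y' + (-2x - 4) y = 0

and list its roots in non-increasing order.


Divide by x^2 to reach normal form y'' + P_1(x) y' + P_2(x) y = 0 with P_1(x) = 3 + 4/x and P_2(x) = -2/x - 4/x^2.
x = 0 is a singular point because the y'-coefficient 3 + 4/x has a pole at x = 0 and the y-coefficient -2/x - 4/x^2 has a pole at x = 0.
It is a regular singular point because x P_1(x) = p(x) = 3x + 4 and x^2 P_2(x) = q(x) = -2x - 4 are polynomials, hence analytic at x = 0.
p(0) = 4,  q(0) = -4.
Indicial equation: r(r-1) + p(0) r + q(0) = 0, i.e. r^2 + (p(0) - 1) r + q(0) = 0, i.e. r^2 + 3 r - 4 = 0.
Discriminant: (3)^2 - 4(-4) = 25, so r = (-3 ± 5)/2.
Solving: r_1 = 1, r_2 = -4.

indicial: r^2 + 3 r - 4 = 0; roots r_1 = 1, r_2 = -4


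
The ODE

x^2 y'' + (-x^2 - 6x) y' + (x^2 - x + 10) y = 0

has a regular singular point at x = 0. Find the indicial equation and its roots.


Divide by x^2 to reach normal form y'' + P_1(x) y' + P_2(x) y = 0 with P_1(x) = -1 - 6/x and P_2(x) = 1 - 1/x + 10/x^2.
x = 0 is a singular point because the y'-coefficient -1 - 6/x has a pole at x = 0 and the y-coefficient 1 - 1/x + 10/x^2 has a pole at x = 0.
It is a regular singular point because x P_1(x) = p(x) = -x - 6 and x^2 P_2(x) = q(x) = x^2 - x + 10 are polynomials, hence analytic at x = 0.
p(0) = -6,  q(0) = 10.
Indicial equation: r(r-1) + p(0) r + q(0) = 0, i.e. r^2 + (p(0) - 1) r + q(0) = 0, i.e. r^2 - 7 r + 10 = 0.
Discriminant: (-7)^2 - 4(10) = 9, so r = (7 ± 3)/2.
Solving: r_1 = 5, r_2 = 2.

indicial: r^2 - 7 r + 10 = 0; roots r_1 = 5, r_2 = 2


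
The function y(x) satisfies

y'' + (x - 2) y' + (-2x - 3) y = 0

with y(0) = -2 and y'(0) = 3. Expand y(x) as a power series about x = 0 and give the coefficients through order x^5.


Ansatz: y(x) = sum_{n>=0} a_n x^n, so y'(x) = sum_{n>=1} n a_n x^(n-1) and y''(x) = sum_{n>=2} n(n-1) a_n x^(n-2).
Substitute into P(x) y'' + Q(x) y' + R(x) y = 0 with P(x) = 1, Q(x) = x - 2, R(x) = -2x - 3, and match powers of x.
Initial conditions: a_0 = -2, a_1 = 3.
Setting the coefficient of each power of x to zero and solving order by order (substituting the coefficients already found):
  x^0: 2 a_2 - 2 a_1 - 3 a_0 = 0  ->  2 a_2 = 2 a_1 + 3 a_0 = 0  ->  a_2 = 0
  x^1: 6 a_3 - 4 a_2 - 2 a_1 - 2 a_0 = 0  ->  6 a_3 = 4 a_2 + 2 a_1 + 2 a_0 = 2  ->  a_3 = 1/3
  x^2: 12 a_4 - 6 a_3 - a_2 - 2 a_1 = 0  ->  12 a_4 = 6 a_3 + a_2 + 2 a_1 = 8  ->  a_4 = 2/3
  x^3: 20 a_5 - 8 a_4 - 2 a_2 = 0  ->  20 a_5 = 8 a_4 + 2 a_2 = 16/3  ->  a_5 = 4/15
Truncated series: y(x) = -2 + 3 x + (1/3) x^3 + (2/3) x^4 + (4/15) x^5 + O(x^6).

a_0 = -2; a_1 = 3; a_2 = 0; a_3 = 1/3; a_4 = 2/3; a_5 = 4/15


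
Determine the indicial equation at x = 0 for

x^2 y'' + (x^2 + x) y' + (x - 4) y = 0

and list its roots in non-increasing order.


Divide by x^2 to reach normal form y'' + P_1(x) y' + P_2(x) y = 0 with P_1(x) = 1 + 1/x and P_2(x) = 1/x - 4/x^2.
x = 0 is a singular point because the y'-coefficient 1 + 1/x has a pole at x = 0 and the y-coefficient 1/x - 4/x^2 has a pole at x = 0.
It is a regular singular point because x P_1(x) = p(x) = x + 1 and x^2 P_2(x) = q(x) = x - 4 are polynomials, hence analytic at x = 0.
p(0) = 1,  q(0) = -4.
Indicial equation: r(r-1) + p(0) r + q(0) = 0, i.e. r^2 + (p(0) - 1) r + q(0) = 0, i.e. r^2 - 4 = 0.
Discriminant: (0)^2 - 4(-4) = 16, so r = (0 ± 4)/2.
Solving: r_1 = 2, r_2 = -2.

indicial: r^2 - 4 = 0; roots r_1 = 2, r_2 = -2


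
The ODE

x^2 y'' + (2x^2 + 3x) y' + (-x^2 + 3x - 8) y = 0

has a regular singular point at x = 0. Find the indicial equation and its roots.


Divide by x^2 to reach normal form y'' + P_1(x) y' + P_2(x) y = 0 with P_1(x) = 2 + 3/x and P_2(x) = -1 + 3/x - 8/x^2.
x = 0 is a singular point because the y'-coefficient 2 + 3/x has a pole at x = 0 and the y-coefficient -1 + 3/x - 8/x^2 has a pole at x = 0.
It is a regular singular point because x P_1(x) = p(x) = 2x + 3 and x^2 P_2(x) = q(x) = -x^2 + 3x - 8 are polynomials, hence analytic at x = 0.
p(0) = 3,  q(0) = -8.
Indicial equation: r(r-1) + p(0) r + q(0) = 0, i.e. r^2 + (p(0) - 1) r + q(0) = 0, i.e. r^2 + 2 r - 8 = 0.
Discriminant: (2)^2 - 4(-8) = 36, so r = (-2 ± 6)/2.
Solving: r_1 = 2, r_2 = -4.

indicial: r^2 + 2 r - 8 = 0; roots r_1 = 2, r_2 = -4


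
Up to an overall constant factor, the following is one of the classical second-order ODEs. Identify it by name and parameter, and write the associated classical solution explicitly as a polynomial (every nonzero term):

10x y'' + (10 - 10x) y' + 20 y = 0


All three coefficients share the factor 10; dividing through by 10 gives  x y'' + (1 - x) y' + 2 y = 0.
This matches the Laguerre equation x y'' + (1 - x) y' + n y = 0 with n = 2; the polynomial solution is L_2(x).
With y = sum_k a_k x^k, matching x^k gives (k+1)k a_{k+1} + (k+1) a_{k+1} - k a_k + n a_k = 0, i.e. (k+1)^2 a_{k+1} = (k - n) a_k = (k - 2) a_k. The right side vanishes at k = 2, so the series terminates at degree 2.
Standard normalization L_n(0) = 1 gives a_0 = 1. Work upward with a_{k+1} = (k - 2) a_k / (k+1)^2:
  a_1 = (0 - 2)(1) / 1^2 = -2/1 = -2
  a_2 = (1 - 2)(-2) / 2^2 = 2/4 = 1/2
Hence L_2(x) = x^2/2 - 2 x + 1.

L_2(x); series = x^2/2 - 2 x + 1


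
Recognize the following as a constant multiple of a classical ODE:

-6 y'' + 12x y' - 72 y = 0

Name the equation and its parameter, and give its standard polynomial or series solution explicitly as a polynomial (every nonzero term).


All three coefficients share the factor -6; dividing through by -6 gives  y'' - 2x y' + 12 y = 0.
This matches the Hermite equation y'' - 2x y' + 2n y = 0 with 2n = 12, so n = 6; the polynomial solution is H_6(x).
With y = sum_k a_k x^k, matching x^k gives (k+2)(k+1) a_{k+2} = 2(k - n) a_k = 2(k - 6) a_k. The right side vanishes at k = 6, so the series with the parity of 6 terminates at degree 6.
Standard normalization: leading coefficient of H_n is 2^n, so a_6 = 2^6 = 64. Work downward with a_k = (k+1)(k+2) a_{k+2} / (2(k - n)):
  a_4 = (5)(6)(64) / (2(4 - 6)) = 1920/(-4) = -480
  a_2 = (3)(4)(-480) / (2(2 - 6)) = -5760/(-8) = 720
  a_0 = (1)(2)(720) / (2(0 - 6)) = 1440/(-12) = -120
Hence H_6(x) = 64 x^6 - 480 x^4 + 720 x^2 - 120.

H_6(x); series = 64 x^6 - 480 x^4 + 720 x^2 - 120


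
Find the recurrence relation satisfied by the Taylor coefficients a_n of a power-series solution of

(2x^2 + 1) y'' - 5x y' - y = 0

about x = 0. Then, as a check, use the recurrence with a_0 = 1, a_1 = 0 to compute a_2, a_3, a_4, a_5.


Substitute y = sum_n a_n x^n.
(1 + 2 x^2) y'' contributes (n+2)(n+1) a_{n+2} + 2 n(n-1) a_n at x^n.
-5 x y'(x) contributes -5 n a_n at x^n.
-y(x) contributes -1 a_n at x^n.
Matching x^n: (n+2)(n+1) a_{n+2} + (2 n(n-1) - 5 n - 1) a_n = 0.
Thus a_{n+2} = (-2 n(n-1) + 5 n + 1) / ((n+1)(n+2)) * a_n.

Check with a_0 = 1, a_1 = 0 (apply the recurrence for n = 0, 1, 2, 3): a_0 = 1, a_1 = 0, a_2 = 1/2, a_3 = 0, a_4 = 7/24, a_5 = 0.

a_(n+2) = (-2 n(n-1) + 5 n + 1) / ((n+1)(n+2)) * a_n; check: a_0 = 1, a_1 = 0, a_2 = 1/2, a_3 = 0, a_4 = 7/24, a_5 = 0


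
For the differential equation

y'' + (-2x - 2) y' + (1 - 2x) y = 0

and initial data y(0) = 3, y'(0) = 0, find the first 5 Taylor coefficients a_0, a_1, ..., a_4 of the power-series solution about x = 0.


Ansatz: y(x) = sum_{n>=0} a_n x^n, so y'(x) = sum_{n>=1} n a_n x^(n-1) and y''(x) = sum_{n>=2} n(n-1) a_n x^(n-2).
Substitute into P(x) y'' + Q(x) y' + R(x) y = 0 with P(x) = 1, Q(x) = -2x - 2, R(x) = 1 - 2x, and match powers of x.
Initial conditions: a_0 = 3, a_1 = 0.
Setting the coefficient of each power of x to zero and solving order by order (substituting the coefficients already found):
  x^0: 2 a_2 - 2 a_1 + a_0 = 0  ->  2 a_2 = 2 a_1 - a_0 = -3  ->  a_2 = -3/2
  x^1: 6 a_3 - 4 a_2 - a_1 - 2 a_0 = 0  ->  6 a_3 = 4 a_2 + a_1 + 2 a_0 = 0  ->  a_3 = 0
  x^2: 12 a_4 - 6 a_3 - 3 a_2 - 2 a_1 = 0  ->  12 a_4 = 6 a_3 + 3 a_2 + 2 a_1 = -9/2  ->  a_4 = -3/8
Truncated series: y(x) = 3 - (3/2) x^2 - (3/8) x^4 + O(x^5).

a_0 = 3; a_1 = 0; a_2 = -3/2; a_3 = 0; a_4 = -3/8


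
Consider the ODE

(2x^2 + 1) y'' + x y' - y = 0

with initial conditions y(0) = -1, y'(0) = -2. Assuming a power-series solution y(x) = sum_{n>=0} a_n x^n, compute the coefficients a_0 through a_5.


Ansatz: y(x) = sum_{n>=0} a_n x^n, so y'(x) = sum_{n>=1} n a_n x^(n-1) and y''(x) = sum_{n>=2} n(n-1) a_n x^(n-2).
Substitute into P(x) y'' + Q(x) y' + R(x) y = 0 with P(x) = 2x^2 + 1, Q(x) = x, R(x) = -1, and match powers of x.
Initial conditions: a_0 = -1, a_1 = -2.
Setting the coefficient of each power of x to zero and solving order by order (substituting the coefficients already found):
  x^0: 2 a_2 - a_0 = 0  ->  2 a_2 = a_0 = -1  ->  a_2 = -1/2
  x^1: 6 a_3 = 0  ->  a_3 = 0
  x^2: 12 a_4 + 5 a_2 = 0  ->  12 a_4 = -5 a_2 = 5/2  ->  a_4 = 5/24
  x^3: 20 a_5 + 14 a_3 = 0  ->  20 a_5 = -14 a_3 = 0  ->  a_5 = 0
Truncated series: y(x) = -1 - 2 x - (1/2) x^2 + (5/24) x^4 + O(x^6).

a_0 = -1; a_1 = -2; a_2 = -1/2; a_3 = 0; a_4 = 5/24; a_5 = 0


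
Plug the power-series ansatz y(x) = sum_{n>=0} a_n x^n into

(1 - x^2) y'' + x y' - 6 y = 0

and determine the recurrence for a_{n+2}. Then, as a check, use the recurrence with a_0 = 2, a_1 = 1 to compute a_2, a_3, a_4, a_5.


Substitute y = sum_n a_n x^n.
(1 - 1 x^2) y'' contributes (n+2)(n+1) a_{n+2} - n(n-1) a_n at x^n.
x y'(x) contributes n a_n at x^n.
-6 y(x) contributes -6 a_n at x^n.
Matching x^n: (n+2)(n+1) a_{n+2} + (-n(n-1) + n - 6) a_n = 0.
Thus a_{n+2} = (n(n-1) - n + 6) / ((n+1)(n+2)) * a_n.

Check with a_0 = 2, a_1 = 1 (apply the recurrence for n = 0, 1, 2, 3): a_0 = 2, a_1 = 1, a_2 = 6, a_3 = 5/6, a_4 = 3, a_5 = 3/8.

a_(n+2) = (n(n-1) - n + 6) / ((n+1)(n+2)) * a_n; check: a_0 = 2, a_1 = 1, a_2 = 6, a_3 = 5/6, a_4 = 3, a_5 = 3/8


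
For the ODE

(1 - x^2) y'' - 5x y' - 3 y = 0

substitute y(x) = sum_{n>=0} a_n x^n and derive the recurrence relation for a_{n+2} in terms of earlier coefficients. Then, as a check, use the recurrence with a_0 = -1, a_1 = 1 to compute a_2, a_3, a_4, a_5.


Substitute y = sum_n a_n x^n.
(1 - 1 x^2) y'' contributes (n+2)(n+1) a_{n+2} - n(n-1) a_n at x^n.
-5 x y'(x) contributes -5 n a_n at x^n.
-3 y(x) contributes -3 a_n at x^n.
Matching x^n: (n+2)(n+1) a_{n+2} + (-n(n-1) - 5 n - 3) a_n = 0.
Thus a_{n+2} = (n(n-1) + 5 n + 3) / ((n+1)(n+2)) * a_n.

Check with a_0 = -1, a_1 = 1 (apply the recurrence for n = 0, 1, 2, 3): a_0 = -1, a_1 = 1, a_2 = -3/2, a_3 = 4/3, a_4 = -15/8, a_5 = 8/5.

a_(n+2) = (n(n-1) + 5 n + 3) / ((n+1)(n+2)) * a_n; check: a_0 = -1, a_1 = 1, a_2 = -3/2, a_3 = 4/3, a_4 = -15/8, a_5 = 8/5


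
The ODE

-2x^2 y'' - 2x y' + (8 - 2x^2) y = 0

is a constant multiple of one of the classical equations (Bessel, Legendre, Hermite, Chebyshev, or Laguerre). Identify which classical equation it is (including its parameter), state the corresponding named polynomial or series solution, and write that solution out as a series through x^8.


All three coefficients share the factor -2; dividing through by -2 gives  x^2 y'' + x y' + (x^2 - 4) y = 0.
This matches the Bessel equation x^2 y'' + x y' + (x^2 - nu^2) y = 0 with nu^2 = 4, so nu = 2; the solution bounded at x = 0 is J_2(x).
Frobenius at x = 0: indicial roots ±nu; for r = nu the recurrence k(k + 2nu) c_k = -c_{k-2} gives the standard series J_nu(x) = sum_{k>=0} (-1)^k / (k! (k+nu)!) (x/2)^(2k+nu). Evaluate the first 4 terms:
  k = 0: (-1)^0 / (0! * 2! * 2^2) x^2 = 1/(1*2*4) x^2 = (1/8) x^2
  k = 1: (-1)^1 / (1! * 3! * 2^4) x^4 = -1/(1*6*16) x^4 = (-1/96) x^4
  k = 2: (-1)^2 / (2! * 4! * 2^6) x^6 = 1/(2*24*64) x^6 = (1/3072) x^6
  k = 3: (-1)^3 / (3! * 5! * 2^8) x^8 = -1/(6*120*256) x^8 = (-1/184320) x^8
Hence J_2(x) = -x^8/184320 + x^6/3072 - x^4/96 + x^2/8 + ....

J_2(x); series = -x^8/184320 + x^6/3072 - x^4/96 + x^2/8


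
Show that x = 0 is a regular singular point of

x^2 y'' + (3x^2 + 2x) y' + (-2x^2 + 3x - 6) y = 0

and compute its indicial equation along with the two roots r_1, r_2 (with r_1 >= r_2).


Divide by x^2 to reach normal form y'' + P_1(x) y' + P_2(x) y = 0 with P_1(x) = 3 + 2/x and P_2(x) = -2 + 3/x - 6/x^2.
x = 0 is a singular point because the y'-coefficient 3 + 2/x has a pole at x = 0 and the y-coefficient -2 + 3/x - 6/x^2 has a pole at x = 0.
It is a regular singular point because x P_1(x) = p(x) = 3x + 2 and x^2 P_2(x) = q(x) = -2x^2 + 3x - 6 are polynomials, hence analytic at x = 0.
p(0) = 2,  q(0) = -6.
Indicial equation: r(r-1) + p(0) r + q(0) = 0, i.e. r^2 + (p(0) - 1) r + q(0) = 0, i.e. r^2 + 1 r - 6 = 0.
Discriminant: (1)^2 - 4(-6) = 25, so r = (-1 ± 5)/2.
Solving: r_1 = 2, r_2 = -3.

indicial: r^2 + 1 r - 6 = 0; roots r_1 = 2, r_2 = -3


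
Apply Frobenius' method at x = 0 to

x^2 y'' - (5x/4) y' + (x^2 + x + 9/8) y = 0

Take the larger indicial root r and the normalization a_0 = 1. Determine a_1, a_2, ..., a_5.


Write in Frobenius form y'' + (p(x)/x) y' + (q(x)/x^2) y = 0:
  p(x) = -5/4,  q(x) = x^2 + x + 9/8.
Indicial equation: r(r-1) + (-5/4) r + (9/8) = 0 -> roots r_1 = 3/2, r_2 = 3/4.
Take r = r_1 = 3/2. Let y(x) = x^r sum_{n>=0} a_n x^n with a_0 = 1.
Substitute y = x^r sum a_n x^n and match x^{r+n}. The recurrence is
  D(n) a_n + 1 a_{n-1} + 1 a_{n-2} = 0,  where D(n) = (r+n)(r+n-1) + (-5/4)(r+n) + (9/8).
  a_n = [-1 a_{n-1} - 1 a_{n-2}] / D(n).
Since the indicial polynomial factors as (r - r_1)(r - r_2), D(n) = (r_1 + n - r_1)(r_1 + n - r_2) = n(n + 3/4).
Evaluating step by step (a_0 = 1):
  n = 1: D(1) = 1(1 + 3/4) = 7/4; numerator = -1(1) = -1; a_1 = (-1)/(7/4) = -4/7
  n = 2: D(2) = 2(2 + 3/4) = 11/2; numerator = -1(-4/7) - 1(1) = -3/7; a_2 = (-3/7)/(11/2) = -6/77
  n = 3: D(3) = 3(3 + 3/4) = 45/4; numerator = -1(-6/77) - 1(-4/7) = 50/77; a_3 = (50/77)/(45/4) = 40/693
  n = 4: D(4) = 4(4 + 3/4) = 19; numerator = -1(40/693) - 1(-6/77) = 2/99; a_4 = (2/99)/(19) = 2/1881
  n = 5: D(5) = 5(5 + 3/4) = 115/4; numerator = -1(2/1881) - 1(40/693) = -86/1463; a_5 = (-86/1463)/(115/4) = -344/168245

r = 3/2; a_0 = 1; a_1 = -4/7; a_2 = -6/77; a_3 = 40/693; a_4 = 2/1881; a_5 = -344/168245


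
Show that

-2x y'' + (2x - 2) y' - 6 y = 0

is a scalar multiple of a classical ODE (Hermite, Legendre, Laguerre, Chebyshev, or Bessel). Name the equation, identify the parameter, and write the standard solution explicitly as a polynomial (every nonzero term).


All three coefficients share the factor -2; dividing through by -2 gives  x y'' + (1 - x) y' + 3 y = 0.
This matches the Laguerre equation x y'' + (1 - x) y' + n y = 0 with n = 3; the polynomial solution is L_3(x).
With y = sum_k a_k x^k, matching x^k gives (k+1)k a_{k+1} + (k+1) a_{k+1} - k a_k + n a_k = 0, i.e. (k+1)^2 a_{k+1} = (k - n) a_k = (k - 3) a_k. The right side vanishes at k = 3, so the series terminates at degree 3.
Standard normalization L_n(0) = 1 gives a_0 = 1. Work upward with a_{k+1} = (k - 3) a_k / (k+1)^2:
  a_1 = (0 - 3)(1) / 1^2 = -3/1 = -3
  a_2 = (1 - 3)(-3) / 2^2 = 6/4 = 3/2
  a_3 = (2 - 3)(3/2) / 3^2 = (-3/2)/9 = -1/6
Hence L_3(x) = -x^3/6 + 3 x^2/2 - 3 x + 1.

L_3(x); series = -x^3/6 + 3 x^2/2 - 3 x + 1


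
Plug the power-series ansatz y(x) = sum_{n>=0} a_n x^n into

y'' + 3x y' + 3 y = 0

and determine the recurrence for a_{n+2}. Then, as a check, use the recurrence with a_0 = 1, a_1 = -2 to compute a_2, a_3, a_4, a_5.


Substitute y = sum_n a_n x^n.
y''(x) has coefficient (n+2)(n+1) a_{n+2} at x^n;
3 x y'(x) has coefficient 3 n a_n at x^n (shift);
3 y(x) has coefficient 3 a_n at x^n.
Matching x^n: (n+2)(n+1) a_{n+2} + (3n + 3) a_n = 0.
Thus a_{n+2} = (-3n - 3) / ((n+1)(n+2)) * a_n.

Check with a_0 = 1, a_1 = -2 (apply the recurrence for n = 0, 1, 2, 3): a_0 = 1, a_1 = -2, a_2 = -3/2, a_3 = 2, a_4 = 9/8, a_5 = -6/5.

a_(n+2) = (-3n - 3) / ((n+1)(n+2)) * a_n; check: a_0 = 1, a_1 = -2, a_2 = -3/2, a_3 = 2, a_4 = 9/8, a_5 = -6/5


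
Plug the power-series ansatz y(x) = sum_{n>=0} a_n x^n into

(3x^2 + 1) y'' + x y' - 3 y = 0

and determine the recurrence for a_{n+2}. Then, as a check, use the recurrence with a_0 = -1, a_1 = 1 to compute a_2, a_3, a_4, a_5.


Substitute y = sum_n a_n x^n.
(1 + 3 x^2) y'' contributes (n+2)(n+1) a_{n+2} + 3 n(n-1) a_n at x^n.
x y'(x) contributes n a_n at x^n.
-3 y(x) contributes -3 a_n at x^n.
Matching x^n: (n+2)(n+1) a_{n+2} + (3 n(n-1) + n - 3) a_n = 0.
Thus a_{n+2} = (-3 n(n-1) - n + 3) / ((n+1)(n+2)) * a_n.

Check with a_0 = -1, a_1 = 1 (apply the recurrence for n = 0, 1, 2, 3): a_0 = -1, a_1 = 1, a_2 = -3/2, a_3 = 1/3, a_4 = 5/8, a_5 = -3/10.

a_(n+2) = (-3 n(n-1) - n + 3) / ((n+1)(n+2)) * a_n; check: a_0 = -1, a_1 = 1, a_2 = -3/2, a_3 = 1/3, a_4 = 5/8, a_5 = -3/10


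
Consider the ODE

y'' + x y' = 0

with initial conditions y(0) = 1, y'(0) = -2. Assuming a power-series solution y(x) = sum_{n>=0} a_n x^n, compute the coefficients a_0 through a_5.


Ansatz: y(x) = sum_{n>=0} a_n x^n, so y'(x) = sum_{n>=1} n a_n x^(n-1) and y''(x) = sum_{n>=2} n(n-1) a_n x^(n-2).
Substitute into P(x) y'' + Q(x) y' + R(x) y = 0 with P(x) = 1, Q(x) = x, R(x) = 0, and match powers of x.
Initial conditions: a_0 = 1, a_1 = -2.
Setting the coefficient of each power of x to zero and solving order by order (substituting the coefficients already found):
  x^0: 2 a_2 = 0  ->  a_2 = 0
  x^1: 6 a_3 + a_1 = 0  ->  6 a_3 = -a_1 = 2  ->  a_3 = 1/3
  x^2: 12 a_4 + 2 a_2 = 0  ->  12 a_4 = -2 a_2 = 0  ->  a_4 = 0
  x^3: 20 a_5 + 3 a_3 = 0  ->  20 a_5 = -3 a_3 = -1  ->  a_5 = -1/20
Truncated series: y(x) = 1 - 2 x + (1/3) x^3 - (1/20) x^5 + O(x^6).

a_0 = 1; a_1 = -2; a_2 = 0; a_3 = 1/3; a_4 = 0; a_5 = -1/20


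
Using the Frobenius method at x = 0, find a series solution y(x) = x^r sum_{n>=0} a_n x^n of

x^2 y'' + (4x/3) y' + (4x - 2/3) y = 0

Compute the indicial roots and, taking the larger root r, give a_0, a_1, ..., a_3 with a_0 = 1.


Write in Frobenius form y'' + (p(x)/x) y' + (q(x)/x^2) y = 0:
  p(x) = 4/3,  q(x) = 4x - 2/3.
Indicial equation: r(r-1) + (4/3) r + (-2/3) = 0 -> roots r_1 = 2/3, r_2 = -1.
Take r = r_1 = 2/3. Let y(x) = x^r sum_{n>=0} a_n x^n with a_0 = 1.
Substitute y = x^r sum a_n x^n and match x^{r+n}. The recurrence is
  D(n) a_n + 4 a_{n-1} = 0,  where D(n) = (r+n)(r+n-1) + (4/3)(r+n) + (-2/3).
  a_n = -4 / D(n) * a_{n-1}.
Since the indicial polynomial factors as (r - r_1)(r - r_2), D(n) = (r_1 + n - r_1)(r_1 + n - r_2) = n(n + 5/3).
Evaluating step by step (a_0 = 1):
  n = 1: D(1) = 1(1 + 5/3) = 8/3; numerator = -4(1) = -4; a_1 = (-4)/(8/3) = -3/2
  n = 2: D(2) = 2(2 + 5/3) = 22/3; numerator = -4(-3/2) = 6; a_2 = (6)/(22/3) = 9/11
  n = 3: D(3) = 3(3 + 5/3) = 14; numerator = -4(9/11) = -36/11; a_3 = (-36/11)/(14) = -18/77

r = 2/3; a_0 = 1; a_1 = -3/2; a_2 = 9/11; a_3 = -18/77
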